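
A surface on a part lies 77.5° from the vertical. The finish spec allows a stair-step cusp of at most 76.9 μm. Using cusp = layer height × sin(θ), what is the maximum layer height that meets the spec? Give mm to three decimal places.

t = h_c / sin θ = 0.0769 / 0.9763 = 0.079 mm.

0.079 mm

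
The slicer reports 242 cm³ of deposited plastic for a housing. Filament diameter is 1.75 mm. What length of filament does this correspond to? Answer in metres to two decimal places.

100.61 m

A = π r² = π × 0.875² = 2.4053 mm².
Length = 242 cm³ / 2.4053 mm² = 242000 / 2.4053 = 100611.15 mm = 100.61 m.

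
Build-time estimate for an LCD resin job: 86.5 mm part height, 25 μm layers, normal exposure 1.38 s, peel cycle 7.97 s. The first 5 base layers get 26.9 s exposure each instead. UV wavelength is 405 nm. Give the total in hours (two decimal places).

Layer count = ceil(86.5 / 0.025) = 3460.
Base layers = 5 × (26.9 + 7.97) = 174.35 s.
Remaining layers = 3455 × (1.38 + 7.97) = 32304.25 s.
Sum: 174.35 + 32304.25 = 32478.6 s → 9.02 hours.

9.02 hours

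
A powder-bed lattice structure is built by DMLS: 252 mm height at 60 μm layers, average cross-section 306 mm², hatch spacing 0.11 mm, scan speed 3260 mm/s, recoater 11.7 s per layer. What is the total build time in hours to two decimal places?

14.65 hours

Number of layers: 252 / 0.06 → 4200 (rounded up).
Scan path per layer = 306 / 0.11 = 2781.8 mm.
Laser time per layer: 2781.8 / 3260 → 0.8533 s.
Per-layer time = 0.8533 + 11.7, so 12.5533 s.
4200 layers × 12.5533 s/layer = 52723.86 s, i.e. 14.65 hours.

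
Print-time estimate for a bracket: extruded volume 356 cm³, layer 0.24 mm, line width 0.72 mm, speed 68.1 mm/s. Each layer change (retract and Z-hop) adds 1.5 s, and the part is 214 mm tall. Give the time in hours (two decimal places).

8.78 hours

Line area = 0.24 × 0.72 = 0.1728 mm².
Toolpath length = 356 cm³ / 0.1728 mm² = 356000 / 0.1728 = 2060185.2 mm.
Print-move time: 2060185.2 / 68.1 → 30252.4 s.
Layer count = ceil(214 / 0.24) = 892.
Z-hop total: 892 × 1.5 → 1338 s.
Altogether 30252.4 + 1338 = 31590.4 s, i.e. 8.78 hours.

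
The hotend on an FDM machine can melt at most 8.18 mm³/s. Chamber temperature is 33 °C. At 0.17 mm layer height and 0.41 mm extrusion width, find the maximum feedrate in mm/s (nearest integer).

Extrusion cross-section: 0.17 × 0.41 → 0.0697 mm².
Max speed = 8.18 / 0.0697 = 117.36 ≈ 117 mm/s.

117 mm/s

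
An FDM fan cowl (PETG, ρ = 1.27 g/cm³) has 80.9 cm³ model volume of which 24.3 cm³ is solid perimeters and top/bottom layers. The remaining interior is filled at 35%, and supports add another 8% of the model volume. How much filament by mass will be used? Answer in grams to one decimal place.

64.2 g

Interior volume = 80.9 − 24.3, so 56.6 cm³.
Infill deposited = 0.35 × 56.6, so 19.81 cm³.
Support: 0.08 × 80.9 → 6.472 cm³.
Total printed volume = 24.3 + 19.81 + 6.472 = 50.582 cm³.
Mass: 50.582 × 1.27 → 64.23914 g.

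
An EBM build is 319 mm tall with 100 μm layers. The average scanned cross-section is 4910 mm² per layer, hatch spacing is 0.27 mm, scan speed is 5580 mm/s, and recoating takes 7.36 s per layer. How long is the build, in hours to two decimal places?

Number of layers: 319 / 0.1 → 3190 (rounded up).
Per-layer scan distance = 4910 / 0.27, so 18185.2 mm.
Per-layer scan time = 18185.2 / 5580 = 3.259 s.
Per-layer time = 3.259 + 7.36 = 10.619 s.
Total: 3190 × 10.619 s = 33874.61 s → 9.41 hours.

9.41 hours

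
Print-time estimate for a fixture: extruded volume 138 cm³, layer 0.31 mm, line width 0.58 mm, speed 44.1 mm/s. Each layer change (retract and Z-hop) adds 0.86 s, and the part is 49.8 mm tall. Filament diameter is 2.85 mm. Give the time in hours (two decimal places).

4.87 hours

Line area = 0.31 × 0.58 = 0.1798 mm².
Path length: 138000 mm³ / 0.1798 mm² → 767519.5 mm.
Extrusion time = 767519.5 / 44.1, so 17404.1 s.
Layer count = ceil(49.8 / 0.31) = 161.
Non-print overhead: 161 × 0.86 → 138.46 s.
Total = 17404.1 + 138.46 = 17542.56 s = 4.87 hours.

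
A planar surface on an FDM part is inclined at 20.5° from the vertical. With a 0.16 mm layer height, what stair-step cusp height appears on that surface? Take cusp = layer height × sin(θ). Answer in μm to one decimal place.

h_c = t·sin θ = 0.16 × 0.3502 = 0.056032 mm (56.0 μm).

56.0 μm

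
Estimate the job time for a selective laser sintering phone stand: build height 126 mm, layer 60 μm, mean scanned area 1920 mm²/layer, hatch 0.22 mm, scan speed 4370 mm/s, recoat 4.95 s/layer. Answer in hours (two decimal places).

4.05 hours

Layers = ⌈126/0.06⌉ = 2100.
Scan path per layer = 1920 / 0.22, so 8727.3 mm.
Scan time per layer: 8727.3 / 4370 → 1.9971 s.
Layer cycle: 1.9971 + 4.95 → 6.9471 s.
Build time = 2100 × 6.9471 = 14588.91 s = 4.05 hours.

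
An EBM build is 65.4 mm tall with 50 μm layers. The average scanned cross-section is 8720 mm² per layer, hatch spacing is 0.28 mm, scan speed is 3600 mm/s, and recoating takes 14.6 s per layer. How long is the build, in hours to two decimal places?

8.45 hours

Layer count = ceil(65.4 / 0.05) = 1308.
Per-layer scan distance = 8720 / 0.28 = 31142.9 mm.
Beam time per layer = 31142.9 / 3600, so 8.6508 s.
Time per layer = 8.6508 + 14.6 = 23.2508 s.
1308 layers × 23.2508 s/layer = 30412.0464 s, i.e. 8.45 hours.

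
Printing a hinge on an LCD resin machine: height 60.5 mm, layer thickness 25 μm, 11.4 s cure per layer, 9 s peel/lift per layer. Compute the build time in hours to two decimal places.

Layers = ⌈60.5/0.025⌉ = 2420.
Per-layer time = 11.4 + 9, so 20.4 s.
Total = 2420 × 20.4 = 49368 s = 13.71 hours.

13.71 hours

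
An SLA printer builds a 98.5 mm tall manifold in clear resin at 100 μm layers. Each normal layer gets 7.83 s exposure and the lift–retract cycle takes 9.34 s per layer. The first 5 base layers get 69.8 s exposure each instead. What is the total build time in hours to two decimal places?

Layers = ⌈98.5/0.1⌉ = 985.
Burn-in layers = 5 × (69.8 + 9.34) = 395.7 s.
Regular layers = 980 × (7.83 + 9.34), so 16826.6 s.
Sum: 395.7 + 16826.6 = 17222.3 s → 4.78 hours.

4.78 hours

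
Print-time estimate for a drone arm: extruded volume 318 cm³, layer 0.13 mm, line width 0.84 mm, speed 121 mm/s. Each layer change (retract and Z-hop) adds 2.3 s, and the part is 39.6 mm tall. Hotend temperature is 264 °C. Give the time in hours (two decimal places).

6.88 hours

Line area = 0.13 × 0.84, so 0.1092 mm².
Total extruded path = 318000/0.1092 = 2912087.9 mm.
Time extruding: 2912087.9 / 121 → 24066.8 s.
Number of layers: 39.6 / 0.13 → 305 (rounded up).
Z-hop total: 305 × 2.3 → 701.5 s.
Total = 24066.8 + 701.5 = 24768.3 s = 6.88 hours.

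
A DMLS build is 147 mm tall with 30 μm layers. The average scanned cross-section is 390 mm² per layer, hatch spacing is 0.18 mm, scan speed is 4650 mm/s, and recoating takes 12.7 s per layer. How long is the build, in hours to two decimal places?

Number of layers: 147 / 0.03 → 4900 (rounded up).
Scan path per layer = 390 / 0.18, so 2166.7 mm.
Scan time per layer: 2166.7 / 4650 → 0.466 s.
Time per layer = 0.466 + 12.7, so 13.166 s.
4900 layers × 13.166 s/layer = 64513.4 s, i.e. 17.92 hours.

17.92 hours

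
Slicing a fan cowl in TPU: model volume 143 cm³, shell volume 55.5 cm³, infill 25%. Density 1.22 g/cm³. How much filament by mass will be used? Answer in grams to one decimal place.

Volume inside the shell: 143 − 55.5 → 87.5 cm³.
Infill volume = 0.25 × 87.5, so 21.875 cm³.
Deposited volume: 55.5 + 21.875 → 77.375 cm³.
Mass: 77.375 × 1.22 → 94.3975 g.

94.4 g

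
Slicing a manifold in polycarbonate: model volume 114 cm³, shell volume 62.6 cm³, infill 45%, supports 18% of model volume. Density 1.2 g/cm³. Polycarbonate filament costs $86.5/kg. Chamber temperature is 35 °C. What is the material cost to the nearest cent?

$11.03

Interior volume: 114 − 62.6 → 51.4 cm³.
Deposited infill: 0.45 × 51.4 → 23.13 cm³.
Support = 0.18 × 114, so 20.52 cm³.
Total printed volume = 62.6 + 23.13 + 20.52 = 106.25 cm³.
Mass: 106.25 × 1.2 → 127.5 g.
At $86.5/kg: 127.5/1000 × 86.5 = $11.03.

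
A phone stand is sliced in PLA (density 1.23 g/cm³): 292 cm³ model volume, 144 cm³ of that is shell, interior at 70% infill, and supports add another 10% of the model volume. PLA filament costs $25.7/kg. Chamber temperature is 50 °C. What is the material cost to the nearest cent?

$8.75

Volume inside the shell = 292 − 144 = 148 cm³.
Infill volume: 0.70 × 148 → 103.6 cm³.
Support: 0.10 × 292 → 29.2 cm³.
Total printed volume: 144 + 103.6 + 29.2 → 276.8 cm³.
Mass: 276.8 × 1.23 → 340.464 g.
Cost = 340.464 g / 1000 × $25.7/kg = $8.75.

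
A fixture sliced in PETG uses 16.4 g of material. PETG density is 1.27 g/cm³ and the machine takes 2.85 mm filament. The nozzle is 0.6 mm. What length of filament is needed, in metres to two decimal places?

2.02 m

Extruded volume: 16.4/1.27 = 12.9134 cm³ (12913.4 mm³).
A = π r² = π × 1.425² = 6.3794 mm².
Length = 12913.4 / 6.3794 = 2024.23 mm = 2.02 m.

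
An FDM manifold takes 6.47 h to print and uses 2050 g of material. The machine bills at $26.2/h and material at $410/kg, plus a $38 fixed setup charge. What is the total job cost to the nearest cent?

$1048.01

Machine cost = 26.2 × 6.47, so $169.514.
Feedstock cost = 410 × 2050/1000 = $840.50.
Adding setup: 169.514 + 840.50 + 38 → 1048.014 ≈ $1048.01.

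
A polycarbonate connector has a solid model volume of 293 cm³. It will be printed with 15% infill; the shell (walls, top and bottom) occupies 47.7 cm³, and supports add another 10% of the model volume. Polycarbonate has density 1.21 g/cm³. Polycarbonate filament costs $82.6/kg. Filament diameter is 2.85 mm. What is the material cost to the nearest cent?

Volume inside the shell = 293 − 47.7, so 245.3 cm³.
Infill deposited = 0.15 × 245.3 = 36.795 cm³.
Support = 0.10 × 293 = 29.3 cm³.
Deposited volume: 47.7 + 36.795 + 29.3 → 113.795 cm³.
Mass = 113.795 × 1.21 = 137.69195 g.
At $82.6/kg: 137.69195/1000 × 82.6 = $11.37.

$11.37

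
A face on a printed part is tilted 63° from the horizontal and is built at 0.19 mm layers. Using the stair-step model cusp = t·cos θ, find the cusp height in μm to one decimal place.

h_c = t·cos θ = 0.19 × 0.4540 = 0.08626 mm (86.3 μm).

86.3 μm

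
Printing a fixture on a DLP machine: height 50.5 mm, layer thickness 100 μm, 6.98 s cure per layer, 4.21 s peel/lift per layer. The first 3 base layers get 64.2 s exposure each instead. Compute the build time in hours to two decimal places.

Layer count = ceil(50.5 / 0.1) = 505.
Burn-in layers: 3 × (64.2 + 4.21) → 205.23 s.
Normal layers = 502 × (6.98 + 4.21) = 5617.38 s.
Total = 205.23 + 5617.38 = 5822.61 s = 1.62 hours.

1.62 hours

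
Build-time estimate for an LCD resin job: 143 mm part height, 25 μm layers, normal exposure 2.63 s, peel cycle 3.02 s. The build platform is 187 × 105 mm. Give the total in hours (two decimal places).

Layers = ⌈143/0.025⌉ = 5720.
Cycle time = 2.63 + 3.02, so 5.65 s.
Build time: 5720 × 5.65 s = 32318 s, i.e. 8.98 hours.

8.98 hours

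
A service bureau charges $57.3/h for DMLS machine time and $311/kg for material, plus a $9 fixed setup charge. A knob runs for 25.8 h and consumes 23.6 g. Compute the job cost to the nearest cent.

$1494.68

Machine-time cost = 57.3 × 25.8, so $1478.34.
Material cost = 311 × 23.6/1000, so $7.3396.
Total = 1478.34 + 7.3396 + 9 = 1494.6796 ≈ $1494.68.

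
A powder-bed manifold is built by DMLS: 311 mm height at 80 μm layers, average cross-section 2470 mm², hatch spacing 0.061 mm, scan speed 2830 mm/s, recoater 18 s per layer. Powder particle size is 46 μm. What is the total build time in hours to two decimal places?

34.89 hours

Layer count = ceil(311 / 0.08) = 3888.
Per-layer scan distance = 2470 / 0.061, so 40491.8 mm.
Laser time per layer = 40491.8 / 2830, so 14.3081 s.
Layer cycle: 14.3081 + 18 → 32.3081 s.
3888 layers × 32.3081 s/layer = 125613.8928 s, i.e. 34.89 hours.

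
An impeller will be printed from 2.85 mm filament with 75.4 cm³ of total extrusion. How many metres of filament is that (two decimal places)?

A = π r² = π × 1.425² = 6.3794 mm².
L = 75400 mm³ / 6.3794 mm² = 11819.29 mm, i.e. 11.82 m.

11.82 m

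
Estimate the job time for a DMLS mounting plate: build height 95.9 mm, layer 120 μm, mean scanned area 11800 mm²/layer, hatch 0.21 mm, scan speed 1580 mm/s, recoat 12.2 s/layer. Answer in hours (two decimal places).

10.61 hours

Number of layers: 95.9 / 0.12 → 800 (rounded up).
Scan path per layer = 11800 / 0.21, so 56190.5 mm.
Per-layer scan time: 56190.5 / 1580 → 35.5636 s.
Time per layer: 35.5636 + 12.2 → 47.7636 s.
Build time = 800 × 47.7636 = 38210.88 s = 10.61 hours.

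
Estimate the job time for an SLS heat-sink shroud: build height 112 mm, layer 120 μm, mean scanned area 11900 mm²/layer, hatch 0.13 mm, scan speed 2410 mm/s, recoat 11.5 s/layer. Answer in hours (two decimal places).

Layer count = ceil(112 / 0.12) = 934.
Per-layer scan distance = 11900 / 0.13 = 91538.5 mm.
Per-layer scan time = 91538.5 / 2410, so 37.9828 s.
Time per layer = 37.9828 + 11.5, so 49.4828 s.
934 layers × 49.4828 s/layer = 46216.9352 s, i.e. 12.84 hours.

12.84 hours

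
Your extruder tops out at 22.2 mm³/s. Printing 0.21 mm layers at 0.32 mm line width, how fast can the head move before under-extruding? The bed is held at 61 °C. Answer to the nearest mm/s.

A = 0.21 × 0.32 = 0.0672 mm².
v_max = Q/A = 22.2/0.0672 = 330.36 mm/s → 330 mm/s.

330 mm/s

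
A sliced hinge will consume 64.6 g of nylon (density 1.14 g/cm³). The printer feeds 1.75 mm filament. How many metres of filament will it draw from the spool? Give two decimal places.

Volume = 64.6 g / 1.14 g·cm⁻³ = 56.6667 cm³ = 56666.7 mm³.
Filament cross-section = π × (1.75/2)² = 2.4053 mm².
L = V/A = 56666.7/2.4053 = 23559.1 mm → 23.56 m.

23.56 m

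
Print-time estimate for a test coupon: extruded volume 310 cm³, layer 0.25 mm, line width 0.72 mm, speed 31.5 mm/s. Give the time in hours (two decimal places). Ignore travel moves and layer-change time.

Bead cross-section = 0.25 × 0.72, so 0.18 mm².
Path length: 310000 mm³ / 0.18 mm² → 1722222.2 mm.
Print-move time: 1722222.2 / 31.5 → 54673.7 s.
That's 54673.7 s → 15.19 hours.

15.19 hours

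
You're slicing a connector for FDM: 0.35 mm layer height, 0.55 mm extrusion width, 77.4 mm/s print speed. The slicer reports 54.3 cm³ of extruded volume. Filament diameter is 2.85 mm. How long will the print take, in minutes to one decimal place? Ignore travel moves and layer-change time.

Extrusion cross-section = 0.35 × 0.55, so 0.1925 mm².
Path length: 54300 mm³ / 0.1925 mm² → 282077.9 mm.
Time extruding = 282077.9 / 77.4, so 3644.4 s.
3644.4 s = 60.7 minutes.

60.7 minutes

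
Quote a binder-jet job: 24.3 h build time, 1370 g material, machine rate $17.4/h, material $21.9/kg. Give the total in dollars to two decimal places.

Machine-time cost = 17.4 × 24.3, so $422.82.
Material charge = 21.9 × 1370/1000 = $30.003.
Total = 422.82 + 30.003 = 452.823 ≈ $452.82.

$452.82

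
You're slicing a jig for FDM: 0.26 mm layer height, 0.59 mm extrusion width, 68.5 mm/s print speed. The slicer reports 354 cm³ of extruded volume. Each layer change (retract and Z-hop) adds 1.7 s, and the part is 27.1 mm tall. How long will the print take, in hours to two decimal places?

Bead cross-section: 0.26 × 0.59 → 0.1534 mm².
Path length: 354000 mm³ / 0.1534 mm² → 2307692.3 mm.
Extrusion time: 2307692.3 / 68.5 → 33688.9 s.
Number of layers: 27.1 / 0.26 → 105 (rounded up).
Z-hop total = 105 × 1.7, so 178.5 s.
Total = 33688.9 + 178.5 = 33867.4 s = 9.41 hours.

9.41 hours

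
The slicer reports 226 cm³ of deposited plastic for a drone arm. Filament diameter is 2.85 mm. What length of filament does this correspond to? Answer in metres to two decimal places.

35.43 m

Filament cross-section = π × (2.85/2)² = 6.3794 mm².
L = 226000 mm³ / 6.3794 mm² = 35426.53 mm, i.e. 35.43 m.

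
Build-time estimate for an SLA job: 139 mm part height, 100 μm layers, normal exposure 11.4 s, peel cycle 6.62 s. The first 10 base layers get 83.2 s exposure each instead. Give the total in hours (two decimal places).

Layers = ⌈139/0.1⌉ = 1390.
Bottom layers = 10 × (83.2 + 6.62), so 898.2 s.
Normal layers = 1380 × (11.4 + 6.62) = 24867.6 s.
Total = 898.2 + 24867.6 = 25765.8 s = 7.16 hours.

7.16 hours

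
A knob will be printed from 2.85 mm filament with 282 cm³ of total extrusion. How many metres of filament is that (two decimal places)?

A = π r² = π × 1.425² = 6.3794 mm².
Length = 282 cm³ / 6.3794 mm² = 282000 / 6.3794 = 44204.78 mm = 44.20 m.

44.20 m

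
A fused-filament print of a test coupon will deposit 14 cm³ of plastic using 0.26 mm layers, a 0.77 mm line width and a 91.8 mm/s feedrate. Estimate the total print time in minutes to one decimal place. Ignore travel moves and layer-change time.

Extrusion cross-section: 0.26 × 0.77 → 0.2002 mm².
Toolpath length = 14 cm³ / 0.2002 mm² = 14000 / 0.2002 = 69930.1 mm.
Time extruding = 69930.1 / 91.8 = 761.8 s.
In the requested units: 761.8 s = 12.7 minutes.

12.7 minutes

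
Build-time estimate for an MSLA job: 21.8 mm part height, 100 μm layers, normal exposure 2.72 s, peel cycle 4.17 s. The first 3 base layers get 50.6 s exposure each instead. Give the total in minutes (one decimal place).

Layers = ⌈21.8/0.1⌉ = 218.
Base layers = 3 × (50.6 + 4.17) = 164.31 s.
Regular layers: 215 × (2.72 + 4.17) → 1481.35 s.
Sum: 164.31 + 1481.35 = 1645.66 s → 27.4 minutes.

27.4 minutes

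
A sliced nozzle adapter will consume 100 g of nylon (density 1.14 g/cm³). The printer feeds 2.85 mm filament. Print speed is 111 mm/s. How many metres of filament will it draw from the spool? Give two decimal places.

13.75 m

Volume = 100 g / 1.14 g·cm⁻³ = 87.7193 cm³ = 87719.3 mm³.
Filament cross-section = π × (2.85/2)² = 6.3794 mm².
L = V/A = 87719.3/6.3794 = 13750.4 mm → 13.75 m.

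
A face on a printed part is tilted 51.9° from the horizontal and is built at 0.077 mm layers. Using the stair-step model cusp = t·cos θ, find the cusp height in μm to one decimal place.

h_c = t·cos θ = 0.077 × 0.6170 = 0.047509 mm (47.5 μm).

47.5 μm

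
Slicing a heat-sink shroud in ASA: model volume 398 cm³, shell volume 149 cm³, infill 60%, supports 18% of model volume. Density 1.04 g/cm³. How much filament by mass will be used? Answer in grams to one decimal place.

Infill region: 398 − 149 → 249 cm³.
Infill deposited: 0.60 × 249 → 149.4 cm³.
Support = 0.18 × 398, so 71.64 cm³.
Deposited volume: 149 + 149.4 + 71.64 → 370.04 cm³.
Mass: 370.04 × 1.04 → 384.8416 g.

384.8 g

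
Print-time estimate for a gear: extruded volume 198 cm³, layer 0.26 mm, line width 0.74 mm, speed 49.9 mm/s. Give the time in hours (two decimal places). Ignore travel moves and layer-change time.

Extrusion cross-section = 0.26 × 0.74 = 0.1924 mm².
Toolpath length = 198 cm³ / 0.1924 mm² = 198000 / 0.1924 = 1029106 mm.
Time extruding = 1029106 / 49.9 = 20623.4 s.
In the requested units: 20623.4 s = 5.73 hours.

5.73 hours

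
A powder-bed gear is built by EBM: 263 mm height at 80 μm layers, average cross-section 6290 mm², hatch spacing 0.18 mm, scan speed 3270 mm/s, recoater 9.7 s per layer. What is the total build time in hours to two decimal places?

Layer count = ceil(263 / 0.08) = 3288.
Per-layer scan distance = 6290 / 0.18 = 34944.4 mm.
Beam time per layer: 34944.4 / 3270 → 10.6864 s.
Layer cycle = 10.6864 + 9.7 = 20.3864 s.
Total: 3288 × 20.3864 s = 67030.4832 s → 18.62 hours.

18.62 hours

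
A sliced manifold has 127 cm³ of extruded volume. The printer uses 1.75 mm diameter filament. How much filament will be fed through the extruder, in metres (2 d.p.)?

A = π r² = π × 0.875² = 2.4053 mm².
Length = 127 cm³ / 2.4053 mm² = 127000 / 2.4053 = 52800.07 mm = 52.80 m.

52.80 m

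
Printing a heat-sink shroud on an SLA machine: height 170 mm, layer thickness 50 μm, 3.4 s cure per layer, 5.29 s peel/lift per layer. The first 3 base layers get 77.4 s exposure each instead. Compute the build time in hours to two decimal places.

Layers = ⌈170/0.05⌉ = 3400.
Base layers = 3 × (77.4 + 5.29) = 248.07 s.
Remaining layers = 3397 × (3.4 + 5.29), so 29519.93 s.
Sum: 248.07 + 29519.93 = 29768 s → 8.27 hours.

8.27 hours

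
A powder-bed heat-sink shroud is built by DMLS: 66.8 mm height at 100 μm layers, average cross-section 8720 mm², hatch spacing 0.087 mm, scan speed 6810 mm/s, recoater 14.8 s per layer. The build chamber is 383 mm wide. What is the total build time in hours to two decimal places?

5.48 hours

Number of layers: 66.8 / 0.1 → 668 (rounded up).
Scan path per layer = 8720 / 0.087, so 100229.9 mm.
Laser time per layer = 100229.9 / 6810, so 14.718 s.
Per-layer time = 14.718 + 14.8 = 29.518 s.
668 layers × 29.518 s/layer = 19718.024 s, i.e. 5.48 hours.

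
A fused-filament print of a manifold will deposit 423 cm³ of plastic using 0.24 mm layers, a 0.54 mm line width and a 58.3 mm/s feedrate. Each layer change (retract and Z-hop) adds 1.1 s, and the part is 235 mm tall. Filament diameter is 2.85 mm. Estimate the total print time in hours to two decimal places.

Bead cross-section = 0.24 × 0.54, so 0.1296 mm².
Total extruded path = 423000/0.1296 = 3263888.9 mm.
Time extruding: 3263888.9 / 58.3 → 55984.4 s.
Number of layers: 235 / 0.24 → 980 (rounded up).
Non-print overhead = 980 × 1.1 = 1078 s.
Altogether 55984.4 + 1078 = 57062.4 s, i.e. 15.85 hours.

15.85 hours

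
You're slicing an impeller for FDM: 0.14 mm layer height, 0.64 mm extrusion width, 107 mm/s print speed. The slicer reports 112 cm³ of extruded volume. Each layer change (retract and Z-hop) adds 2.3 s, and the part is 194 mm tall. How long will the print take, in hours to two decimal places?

4.13 hours

Extrusion cross-section = 0.14 × 0.64, so 0.0896 mm².
Path length: 112000 mm³ / 0.0896 mm² → 1250000 mm.
Print-move time = 1250000 / 107 = 11682.2 s.
Number of layers: 194 / 0.14 → 1386 (rounded up).
Z-hop total = 1386 × 2.3, so 3187.8 s.
Altogether 11682.2 + 3187.8 = 14870 s, i.e. 4.13 hours.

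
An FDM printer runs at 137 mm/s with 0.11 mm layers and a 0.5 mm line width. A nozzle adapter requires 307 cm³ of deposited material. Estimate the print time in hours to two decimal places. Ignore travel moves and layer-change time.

Bead cross-section = 0.11 × 0.5 = 0.055 mm².
Path length: 307000 mm³ / 0.055 mm² → 5581818.2 mm.
Extrusion time: 5581818.2 / 137 → 40743.2 s.
40743.2 s = 11.32 hours.

11.32 hours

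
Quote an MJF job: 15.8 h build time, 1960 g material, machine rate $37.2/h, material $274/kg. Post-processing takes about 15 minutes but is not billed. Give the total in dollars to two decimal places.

Machine-time cost = 37.2 × 15.8, so $587.76.
Material cost = 274 × 1960/1000 = $537.04.
Job cost: 587.76 + 537.04 = $1124.80.

$1124.80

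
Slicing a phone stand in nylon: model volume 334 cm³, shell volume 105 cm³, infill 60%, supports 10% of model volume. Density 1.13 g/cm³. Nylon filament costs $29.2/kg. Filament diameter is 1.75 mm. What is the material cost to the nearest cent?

$9.10

Interior volume = 334 − 105 = 229 cm³.
Infill volume = 0.60 × 229 = 137.4 cm³.
Support = 0.10 × 334, so 33.4 cm³.
Total printed volume = 105 + 137.4 + 33.4, so 275.8 cm³.
Mass: 275.8 × 1.13 → 311.654 g.
Cost = 311.654 g / 1000 × $29.2/kg = $9.10.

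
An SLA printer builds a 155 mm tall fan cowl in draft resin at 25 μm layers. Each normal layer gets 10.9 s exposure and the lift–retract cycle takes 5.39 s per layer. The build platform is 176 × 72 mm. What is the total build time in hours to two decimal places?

28.06 hours

Layer count = ceil(155 / 0.025) = 6200.
Each layer takes: 10.9 + 5.39 → 16.29 s.
Build time: 6200 × 16.29 s = 100998 s, i.e. 28.06 hours.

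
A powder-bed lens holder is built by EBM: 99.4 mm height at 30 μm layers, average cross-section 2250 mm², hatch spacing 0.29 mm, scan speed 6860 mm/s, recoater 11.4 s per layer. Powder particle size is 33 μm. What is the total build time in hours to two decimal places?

11.54 hours

Layers = ⌈99.4/0.03⌉ = 3314.
Scan path per layer: 2250 / 0.29 → 7758.6 mm.
Scan time per layer = 7758.6 / 6860, so 1.131 s.
Time per layer = 1.131 + 11.4 = 12.531 s.
3314 layers × 12.531 s/layer = 41527.734 s, i.e. 11.54 hours.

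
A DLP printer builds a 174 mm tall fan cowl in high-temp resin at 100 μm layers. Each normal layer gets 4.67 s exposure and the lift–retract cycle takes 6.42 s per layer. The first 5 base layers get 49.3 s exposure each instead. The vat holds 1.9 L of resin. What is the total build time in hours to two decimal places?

Layer count = ceil(174 / 0.1) = 1740.
Bottom layers = 5 × (49.3 + 6.42) = 278.6 s.
Regular layers = 1735 × (4.67 + 6.42) = 19241.15 s.
Total = 278.6 + 19241.15 = 19519.75 s = 5.42 hours.

5.42 hours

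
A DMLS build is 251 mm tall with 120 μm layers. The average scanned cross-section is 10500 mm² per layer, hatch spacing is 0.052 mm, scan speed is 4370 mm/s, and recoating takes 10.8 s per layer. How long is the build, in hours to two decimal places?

Layers = ⌈251/0.12⌉ = 2092.
Scan path per layer = 10500 / 0.052 = 201923.1 mm.
Scan time per layer = 201923.1 / 4370, so 46.2067 s.
Time per layer = 46.2067 + 10.8, so 57.0067 s.
Build time = 2092 × 57.0067 = 119258.0164 s = 33.13 hours.

33.13 hours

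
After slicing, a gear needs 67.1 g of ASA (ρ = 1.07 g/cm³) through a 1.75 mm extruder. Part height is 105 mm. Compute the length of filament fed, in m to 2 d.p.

26.07 m

Volume = 67.1 g / 1.07 g·cm⁻³ = 62.7103 cm³ = 62710.3 mm³.
Cross-section of 1.75 mm filament: π·(1.75/2)² = 2.4053 mm².
L = V/A = 62710.3/2.4053 = 26071.72 mm → 26.07 m.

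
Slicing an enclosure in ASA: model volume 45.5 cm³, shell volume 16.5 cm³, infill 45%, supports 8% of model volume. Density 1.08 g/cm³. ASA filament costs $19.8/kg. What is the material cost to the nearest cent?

$0.71

Interior volume = 45.5 − 16.5, so 29 cm³.
Infill volume: 0.45 × 29 → 13.05 cm³.
Support: 0.08 × 45.5 → 3.64 cm³.
Deposited volume = 16.5 + 13.05 + 3.64, so 33.19 cm³.
Mass = 33.19 × 1.08, so 35.8452 g.
At $19.8/kg: 35.8452/1000 × 19.8 = $0.71.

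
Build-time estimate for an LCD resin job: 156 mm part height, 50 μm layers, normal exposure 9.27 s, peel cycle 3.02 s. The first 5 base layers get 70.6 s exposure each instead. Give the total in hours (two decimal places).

10.74 hours

Layer count = ceil(156 / 0.05) = 3120.
Base layers = 5 × (70.6 + 3.02) = 368.1 s.
Remaining layers = 3115 × (9.27 + 3.02) = 38283.35 s.
Sum: 368.1 + 38283.35 = 38651.45 s → 10.74 hours.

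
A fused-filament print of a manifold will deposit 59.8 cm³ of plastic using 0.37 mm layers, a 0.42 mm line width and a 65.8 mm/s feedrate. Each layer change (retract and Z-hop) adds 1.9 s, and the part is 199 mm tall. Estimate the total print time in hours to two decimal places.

1.91 hours

Extrusion cross-section = 0.37 × 0.42 = 0.1554 mm².
Path length: 59800 mm³ / 0.1554 mm² → 384813.4 mm.
Extrusion time: 384813.4 / 65.8 → 5848.2 s.
Number of layers: 199 / 0.37 → 538 (rounded up).
Layer-change overhead = 538 × 1.9, so 1022.2 s.
Total = 5848.2 + 1022.2 = 6870.4 s = 1.91 hours.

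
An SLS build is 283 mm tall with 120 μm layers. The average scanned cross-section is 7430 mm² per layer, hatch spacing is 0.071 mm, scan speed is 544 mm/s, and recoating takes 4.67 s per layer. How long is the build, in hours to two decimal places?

129.11 hours

Layer count = ceil(283 / 0.12) = 2359.
Scan path per layer: 7430 / 0.071 → 104647.9 mm.
Laser time per layer = 104647.9 / 544 = 192.3675 s.
Time per layer = 192.3675 + 4.67 = 197.0375 s.
Build time = 2359 × 197.0375 = 464811.4625 s = 129.11 hours.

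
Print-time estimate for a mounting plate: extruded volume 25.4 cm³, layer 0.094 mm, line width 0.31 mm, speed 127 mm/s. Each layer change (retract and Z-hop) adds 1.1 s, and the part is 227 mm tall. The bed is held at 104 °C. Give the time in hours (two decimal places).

Bead cross-section: 0.094 × 0.31 → 0.02914 mm².
Total extruded path = 25400/0.02914 = 871654.1 mm.
Time extruding: 871654.1 / 127 → 6863.4 s.
Layer count = ceil(227 / 0.094) = 2415.
Z-hop total = 2415 × 1.1, so 2656.5 s.
Altogether 6863.4 + 2656.5 = 9519.9 s, i.e. 2.64 hours.

2.64 hours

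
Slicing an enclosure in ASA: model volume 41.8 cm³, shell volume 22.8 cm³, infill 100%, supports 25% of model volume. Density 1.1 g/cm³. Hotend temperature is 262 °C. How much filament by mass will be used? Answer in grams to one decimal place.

Interior volume = 41.8 − 22.8 = 19 cm³.
Infill volume = 1.00 × 19 = 19 cm³.
Support = 0.25 × 41.8 = 10.45 cm³.
Deposited volume = 22.8 + 19 + 10.45 = 52.25 cm³.
Mass = 52.25 × 1.1, so 57.475 g.

57.5 g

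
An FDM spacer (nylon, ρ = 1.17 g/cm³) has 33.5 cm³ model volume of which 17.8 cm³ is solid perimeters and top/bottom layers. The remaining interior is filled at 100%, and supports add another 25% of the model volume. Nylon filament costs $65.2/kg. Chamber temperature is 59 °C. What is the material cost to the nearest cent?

Interior volume: 33.5 − 17.8 → 15.7 cm³.
Infill volume = 1.00 × 15.7, so 15.7 cm³.
Support = 0.25 × 33.5, so 8.375 cm³.
Total extruded: 17.8 + 15.7 + 8.375 → 41.875 cm³.
Mass = 41.875 × 1.17 = 48.99375 g.
Cost = 48.99375 g / 1000 × $65.2/kg = $3.19.

$3.19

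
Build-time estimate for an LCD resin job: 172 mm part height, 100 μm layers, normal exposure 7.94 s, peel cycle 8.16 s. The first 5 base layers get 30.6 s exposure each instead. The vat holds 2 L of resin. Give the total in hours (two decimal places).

Layers = ⌈172/0.1⌉ = 1720.
Burn-in layers = 5 × (30.6 + 8.16) = 193.8 s.
Regular layers: 1715 × (7.94 + 8.16) → 27611.5 s.
Sum: 193.8 + 27611.5 = 27805.3 s → 7.72 hours.

7.72 hours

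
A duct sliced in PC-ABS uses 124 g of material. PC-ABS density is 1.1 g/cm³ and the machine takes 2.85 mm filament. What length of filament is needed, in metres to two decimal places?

Volume = 124 g / 1.1 g·cm⁻³ = 112.7273 cm³ = 112727.3 mm³.
Filament cross-section = π × (2.85/2)² = 6.3794 mm².
Length = 112727.3 / 6.3794 = 17670.52 mm = 17.67 m.

17.67 m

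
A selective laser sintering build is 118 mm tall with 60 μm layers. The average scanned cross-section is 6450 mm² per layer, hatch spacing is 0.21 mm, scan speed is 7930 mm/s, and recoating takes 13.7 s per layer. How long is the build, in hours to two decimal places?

9.60 hours

Layer count = ceil(118 / 0.06) = 1967.
Per-layer scan distance = 6450 / 0.21 = 30714.3 mm.
Per-layer scan time: 30714.3 / 7930 → 3.8732 s.
Per-layer time = 3.8732 + 13.7 = 17.5732 s.
1967 layers × 17.5732 s/layer = 34566.4844 s, i.e. 9.60 hours.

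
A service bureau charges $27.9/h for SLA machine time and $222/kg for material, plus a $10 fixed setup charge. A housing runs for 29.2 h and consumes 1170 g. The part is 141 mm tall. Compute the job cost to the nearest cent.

$1084.42

Machine cost = 27.9 × 29.2 = $814.68.
Material charge = 222 × 1170/1000 = $259.74.
Adding setup: 814.68 + 259.74 + 10 → $1084.42.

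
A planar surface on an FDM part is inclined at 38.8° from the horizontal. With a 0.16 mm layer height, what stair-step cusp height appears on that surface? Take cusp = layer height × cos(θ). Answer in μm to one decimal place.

124.7 μm

Cusp = layer height × cos(38.8°) = 0.16 × 0.7793 = 0.124688 mm = 124.7 μm.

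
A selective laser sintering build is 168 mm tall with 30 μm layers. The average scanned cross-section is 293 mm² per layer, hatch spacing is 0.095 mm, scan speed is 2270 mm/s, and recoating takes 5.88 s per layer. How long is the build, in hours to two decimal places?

11.26 hours

Layers = ⌈168/0.03⌉ = 5600.
Hatch length per layer = 293 / 0.095 = 3084.2 mm.
Laser time per layer = 3084.2 / 2270, so 1.3587 s.
Per-layer time = 1.3587 + 5.88, so 7.2387 s.
Total: 5600 × 7.2387 s = 40536.72 s → 11.26 hours.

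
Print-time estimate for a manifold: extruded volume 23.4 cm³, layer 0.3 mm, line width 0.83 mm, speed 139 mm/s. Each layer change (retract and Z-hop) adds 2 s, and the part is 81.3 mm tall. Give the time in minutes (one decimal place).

Bead cross-section = 0.3 × 0.83 = 0.249 mm².
Total extruded path = 23400/0.249 = 93975.9 mm.
Extrusion time: 93975.9 / 139 → 676.1 s.
Layer count = ceil(81.3 / 0.3) = 271.
Layer-change overhead = 271 × 2, so 542 s.
Altogether 676.1 + 542 = 1218.1 s, i.e. 20.3 minutes.

20.3 minutes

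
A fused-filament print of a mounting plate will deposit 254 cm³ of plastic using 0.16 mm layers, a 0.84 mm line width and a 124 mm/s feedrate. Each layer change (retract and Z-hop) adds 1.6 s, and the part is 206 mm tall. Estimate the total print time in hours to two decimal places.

4.81 hours

Line area = 0.16 × 0.84, so 0.1344 mm².
Total extruded path = 254000/0.1344 = 1889881 mm.
Time extruding = 1889881 / 124 = 15241 s.
Number of layers: 206 / 0.16 → 1288 (rounded up).
Non-print overhead = 1288 × 1.6 = 2060.8 s.
Altogether 15241 + 2060.8 = 17301.8 s, i.e. 4.81 hours.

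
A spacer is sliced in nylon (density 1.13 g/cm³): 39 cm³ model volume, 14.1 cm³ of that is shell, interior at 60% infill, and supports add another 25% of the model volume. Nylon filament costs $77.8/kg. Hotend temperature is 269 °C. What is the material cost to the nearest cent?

$3.41

Interior volume = 39 − 14.1, so 24.9 cm³.
Infill volume = 0.60 × 24.9, so 14.94 cm³.
Support = 0.25 × 39 = 9.75 cm³.
Total extruded = 14.1 + 14.94 + 9.75, so 38.79 cm³.
Mass: 38.79 × 1.13 → 43.8327 g.
Cost = 43.8327 g / 1000 × $77.8/kg = $3.41.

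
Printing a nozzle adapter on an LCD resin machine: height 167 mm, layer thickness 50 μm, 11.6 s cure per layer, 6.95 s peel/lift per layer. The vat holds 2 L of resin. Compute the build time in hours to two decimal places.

Layer count = ceil(167 / 0.05) = 3340.
Each layer takes = 11.6 + 6.95, so 18.55 s.
Build time: 3340 × 18.55 s = 61957 s, i.e. 17.21 hours.

17.21 hours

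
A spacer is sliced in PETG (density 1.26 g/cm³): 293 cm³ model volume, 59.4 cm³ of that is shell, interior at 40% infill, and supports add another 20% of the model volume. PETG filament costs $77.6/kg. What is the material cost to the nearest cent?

Volume inside the shell = 293 − 59.4, so 233.6 cm³.
Infill volume = 0.40 × 233.6 = 93.44 cm³.
Support = 0.20 × 293, so 58.6 cm³.
Total extruded = 59.4 + 93.44 + 58.6, so 211.44 cm³.
Mass = 211.44 × 1.26, so 266.4144 g.
At $77.6/kg: 266.4144/1000 × 77.6 = $20.67.

$20.67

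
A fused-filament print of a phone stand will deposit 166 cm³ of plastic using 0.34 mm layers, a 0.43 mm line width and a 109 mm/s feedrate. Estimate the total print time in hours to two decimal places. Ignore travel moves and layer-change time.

2.89 hours

Bead cross-section = 0.34 × 0.43, so 0.1462 mm².
Total extruded path = 166000/0.1462 = 1135430.9 mm.
Print-move time = 1135430.9 / 109, so 10416.8 s.
Converting: 10416.8 s = 2.89 hours.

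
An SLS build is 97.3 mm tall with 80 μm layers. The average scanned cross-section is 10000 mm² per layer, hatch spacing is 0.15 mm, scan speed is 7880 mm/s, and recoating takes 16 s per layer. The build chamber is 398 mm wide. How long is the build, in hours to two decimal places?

Layer count = ceil(97.3 / 0.08) = 1217.
Hatch length per layer = 10000 / 0.15, so 66666.7 mm.
Scan time per layer = 66666.7 / 7880 = 8.4602 s.
Per-layer time = 8.4602 + 16 = 24.4602 s.
1217 layers × 24.4602 s/layer = 29768.0634 s, i.e. 8.27 hours.

8.27 hours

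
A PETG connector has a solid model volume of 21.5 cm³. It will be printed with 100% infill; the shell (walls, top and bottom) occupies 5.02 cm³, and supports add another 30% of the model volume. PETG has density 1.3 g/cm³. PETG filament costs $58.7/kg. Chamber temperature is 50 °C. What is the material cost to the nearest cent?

Interior volume = 21.5 − 5.02, so 16.48 cm³.
Deposited infill = 1.00 × 16.48, so 16.48 cm³.
Support = 0.30 × 21.5 = 6.45 cm³.
Total printed volume = 5.02 + 16.48 + 6.45 = 27.95 cm³.
Mass: 27.95 × 1.3 → 36.335 g.
Cost = 36.335 g / 1000 × $58.7/kg = $2.13.

$2.13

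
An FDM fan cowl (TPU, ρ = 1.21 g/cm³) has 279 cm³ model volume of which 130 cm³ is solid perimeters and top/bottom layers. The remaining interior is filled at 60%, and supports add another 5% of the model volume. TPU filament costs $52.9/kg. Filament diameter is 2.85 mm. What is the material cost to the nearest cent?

$14.94

Interior volume = 279 − 130, so 149 cm³.
Deposited infill = 0.60 × 149 = 89.4 cm³.
Support = 0.05 × 279, so 13.95 cm³.
Deposited volume = 130 + 89.4 + 13.95 = 233.35 cm³.
Mass: 233.35 × 1.21 → 282.3535 g.
At $52.9/kg: 282.3535/1000 × 52.9 = $14.94.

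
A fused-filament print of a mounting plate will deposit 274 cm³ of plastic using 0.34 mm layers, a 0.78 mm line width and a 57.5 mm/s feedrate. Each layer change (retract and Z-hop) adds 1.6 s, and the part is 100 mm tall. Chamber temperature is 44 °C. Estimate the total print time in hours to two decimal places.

5.12 hours

Line area = 0.34 × 0.78, so 0.2652 mm².
Path length: 274000 mm³ / 0.2652 mm² → 1033182.5 mm.
Extrusion time = 1033182.5 / 57.5 = 17968.4 s.
Layers = ⌈100/0.34⌉ = 295.
Z-hop total: 295 × 1.6 → 472 s.
Altogether 17968.4 + 472 = 18440.4 s, i.e. 5.12 hours.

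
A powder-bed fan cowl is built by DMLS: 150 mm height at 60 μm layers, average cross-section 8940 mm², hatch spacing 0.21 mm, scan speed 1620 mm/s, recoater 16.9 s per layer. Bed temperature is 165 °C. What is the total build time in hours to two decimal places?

Layer count = ceil(150 / 0.06) = 2500.
Per-layer scan distance: 8940 / 0.21 → 42571.4 mm.
Laser time per layer = 42571.4 / 1620 = 26.2786 s.
Layer cycle: 26.2786 + 16.9 → 43.1786 s.
Total: 2500 × 43.1786 s = 107946.5 s → 29.99 hours.

29.99 hours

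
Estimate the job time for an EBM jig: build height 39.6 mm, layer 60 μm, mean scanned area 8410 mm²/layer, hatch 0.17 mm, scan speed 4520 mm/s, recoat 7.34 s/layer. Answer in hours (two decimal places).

3.35 hours

Layers = ⌈39.6/0.06⌉ = 660.
Scan path per layer: 8410 / 0.17 → 49470.6 mm.
Per-layer scan time = 49470.6 / 4520 = 10.9448 s.
Time per layer: 10.9448 + 7.34 → 18.2848 s.
660 layers × 18.2848 s/layer = 12067.968 s, i.e. 3.35 hours.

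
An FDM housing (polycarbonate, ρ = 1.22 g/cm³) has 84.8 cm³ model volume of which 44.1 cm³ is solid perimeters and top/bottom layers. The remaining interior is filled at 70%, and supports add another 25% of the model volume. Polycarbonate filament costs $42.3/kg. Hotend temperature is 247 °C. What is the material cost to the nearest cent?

Volume inside the shell = 84.8 − 44.1, so 40.7 cm³.
Deposited infill = 0.70 × 40.7 = 28.49 cm³.
Support = 0.25 × 84.8, so 21.2 cm³.
Deposited volume = 44.1 + 28.49 + 21.2 = 93.79 cm³.
Mass = 93.79 × 1.22, so 114.4238 g.
At $42.3/kg: 114.4238/1000 × 42.3 = $4.84.

$4.84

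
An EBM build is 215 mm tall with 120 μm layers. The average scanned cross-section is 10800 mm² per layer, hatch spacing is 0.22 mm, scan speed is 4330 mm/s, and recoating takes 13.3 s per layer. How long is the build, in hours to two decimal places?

Layer count = ceil(215 / 0.12) = 1792.
Per-layer scan distance = 10800 / 0.22 = 49090.9 mm.
Beam time per layer = 49090.9 / 4330 = 11.3374 s.
Time per layer = 11.3374 + 13.3 = 24.6374 s.
Total: 1792 × 24.6374 s = 44150.2208 s → 12.26 hours.

12.26 hours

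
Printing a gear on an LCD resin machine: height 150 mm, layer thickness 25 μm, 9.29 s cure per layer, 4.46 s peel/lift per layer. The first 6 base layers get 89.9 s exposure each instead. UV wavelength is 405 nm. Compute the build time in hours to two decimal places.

23.05 hours

Number of layers: 150 / 0.025 → 6000 (rounded up).
Bottom layers = 6 × (89.9 + 4.46), so 566.16 s.
Normal layers: 5994 × (9.29 + 4.46) → 82417.5 s.
Total = 566.16 + 82417.5 = 82983.66 s = 23.05 hours.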